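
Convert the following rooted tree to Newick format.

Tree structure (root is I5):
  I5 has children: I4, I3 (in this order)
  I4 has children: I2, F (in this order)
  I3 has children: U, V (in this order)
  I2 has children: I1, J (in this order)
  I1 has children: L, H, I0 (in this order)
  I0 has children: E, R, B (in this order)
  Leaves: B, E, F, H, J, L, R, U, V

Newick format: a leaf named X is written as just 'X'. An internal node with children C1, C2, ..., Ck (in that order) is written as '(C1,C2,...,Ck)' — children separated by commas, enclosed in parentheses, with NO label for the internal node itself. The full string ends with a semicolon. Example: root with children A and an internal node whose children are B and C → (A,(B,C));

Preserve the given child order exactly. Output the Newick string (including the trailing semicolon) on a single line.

Answer: ((((L,H,(E,R,B)),J),F),(U,V));

Derivation:
internal I5 with children ['I4', 'I3']
  internal I4 with children ['I2', 'F']
    internal I2 with children ['I1', 'J']
      internal I1 with children ['L', 'H', 'I0']
        leaf 'L' → 'L'
        leaf 'H' → 'H'
        internal I0 with children ['E', 'R', 'B']
          leaf 'E' → 'E'
          leaf 'R' → 'R'
          leaf 'B' → 'B'
        → '(E,R,B)'
      → '(L,H,(E,R,B))'
      leaf 'J' → 'J'
    → '((L,H,(E,R,B)),J)'
    leaf 'F' → 'F'
  → '(((L,H,(E,R,B)),J),F)'
  internal I3 with children ['U', 'V']
    leaf 'U' → 'U'
    leaf 'V' → 'V'
  → '(U,V)'
→ '((((L,H,(E,R,B)),J),F),(U,V))'
Final: ((((L,H,(E,R,B)),J),F),(U,V));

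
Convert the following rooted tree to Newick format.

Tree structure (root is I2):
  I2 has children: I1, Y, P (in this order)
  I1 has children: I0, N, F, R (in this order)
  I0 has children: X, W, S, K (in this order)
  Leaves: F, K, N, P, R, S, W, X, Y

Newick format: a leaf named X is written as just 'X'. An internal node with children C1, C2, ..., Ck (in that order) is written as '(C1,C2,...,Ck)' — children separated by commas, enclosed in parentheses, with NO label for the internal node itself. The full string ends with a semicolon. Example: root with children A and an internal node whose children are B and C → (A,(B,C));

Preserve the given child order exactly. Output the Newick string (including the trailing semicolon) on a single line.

internal I2 with children ['I1', 'Y', 'P']
  internal I1 with children ['I0', 'N', 'F', 'R']
    internal I0 with children ['X', 'W', 'S', 'K']
      leaf 'X' → 'X'
      leaf 'W' → 'W'
      leaf 'S' → 'S'
      leaf 'K' → 'K'
    → '(X,W,S,K)'
    leaf 'N' → 'N'
    leaf 'F' → 'F'
    leaf 'R' → 'R'
  → '((X,W,S,K),N,F,R)'
  leaf 'Y' → 'Y'
  leaf 'P' → 'P'
→ '(((X,W,S,K),N,F,R),Y,P)'
Final: (((X,W,S,K),N,F,R),Y,P);

Answer: (((X,W,S,K),N,F,R),Y,P);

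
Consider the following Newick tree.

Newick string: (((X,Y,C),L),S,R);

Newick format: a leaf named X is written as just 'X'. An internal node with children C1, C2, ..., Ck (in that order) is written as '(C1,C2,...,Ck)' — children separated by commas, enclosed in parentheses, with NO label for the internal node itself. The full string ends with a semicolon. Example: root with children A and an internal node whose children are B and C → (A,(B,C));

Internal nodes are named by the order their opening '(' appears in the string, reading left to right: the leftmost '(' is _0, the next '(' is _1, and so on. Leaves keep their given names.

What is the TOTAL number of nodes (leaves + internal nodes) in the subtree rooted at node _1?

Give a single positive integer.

Newick: (((X,Y,C),L),S,R);
Locate _1: it is the '(' at position 1 (the 2nd '(' reading left to right).
Query: subtree rooted at _1
_1: subtree_size = 1 + 5
  _2: subtree_size = 1 + 3
    X: subtree_size = 1 + 0
    Y: subtree_size = 1 + 0
    C: subtree_size = 1 + 0
  L: subtree_size = 1 + 0
Total subtree size of _1: 6

Answer: 6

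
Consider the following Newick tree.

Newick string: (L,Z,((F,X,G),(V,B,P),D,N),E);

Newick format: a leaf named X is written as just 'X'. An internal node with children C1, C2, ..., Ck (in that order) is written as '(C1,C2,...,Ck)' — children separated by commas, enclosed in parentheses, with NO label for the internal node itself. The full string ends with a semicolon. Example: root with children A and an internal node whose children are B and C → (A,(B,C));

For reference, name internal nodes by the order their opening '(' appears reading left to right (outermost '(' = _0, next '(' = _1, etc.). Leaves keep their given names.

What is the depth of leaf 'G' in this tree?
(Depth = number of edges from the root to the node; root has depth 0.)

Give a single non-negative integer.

Answer: 3

Derivation:
Newick: (L,Z,((F,X,G),(V,B,P),D,N),E);
Naming internals by '(' encounter order: outermost '(' = _0, next = _1, ...
Query node: G
Path from root: _0 -> _1 -> _2 -> G
Depth of G: 3 (number of edges from root)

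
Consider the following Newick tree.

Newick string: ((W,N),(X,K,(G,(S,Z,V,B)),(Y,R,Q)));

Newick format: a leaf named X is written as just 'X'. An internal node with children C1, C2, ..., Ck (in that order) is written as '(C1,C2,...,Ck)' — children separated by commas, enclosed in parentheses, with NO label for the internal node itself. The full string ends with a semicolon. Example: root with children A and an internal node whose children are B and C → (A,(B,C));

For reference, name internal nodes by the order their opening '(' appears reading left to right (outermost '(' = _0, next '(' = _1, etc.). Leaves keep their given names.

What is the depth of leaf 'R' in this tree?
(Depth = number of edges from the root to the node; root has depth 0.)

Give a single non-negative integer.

Newick: ((W,N),(X,K,(G,(S,Z,V,B)),(Y,R,Q)));
Naming internals by '(' encounter order: outermost '(' = _0, next = _1, ...
Query node: R
Path from root: _0 -> _2 -> _5 -> R
Depth of R: 3 (number of edges from root)

Answer: 3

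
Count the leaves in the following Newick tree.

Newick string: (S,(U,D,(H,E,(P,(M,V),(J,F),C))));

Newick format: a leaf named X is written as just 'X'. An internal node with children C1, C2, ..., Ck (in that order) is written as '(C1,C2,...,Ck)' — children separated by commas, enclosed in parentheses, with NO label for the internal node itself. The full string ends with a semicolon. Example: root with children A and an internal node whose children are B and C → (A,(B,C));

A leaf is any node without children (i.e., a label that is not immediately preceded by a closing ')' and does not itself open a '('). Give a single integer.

Answer: 11

Derivation:
Newick: (S,(U,D,(H,E,(P,(M,V),(J,F),C))));
Scan left-to-right; a leaf is any maximal label run not followed by '(':
  pos 1: leaf 'S' → count = 1
  pos 4: leaf 'U' → count = 2
  pos 6: leaf 'D' → count = 3
  pos 9: leaf 'H' → count = 4
  pos 11: leaf 'E' → count = 5
  pos 14: leaf 'P' → count = 6
  pos 17: leaf 'M' → count = 7
  pos 19: leaf 'V' → count = 8
  pos 23: leaf 'J' → count = 9
  pos 25: leaf 'F' → count = 10
  pos 28: leaf 'C' → count = 11
Total leaves: 11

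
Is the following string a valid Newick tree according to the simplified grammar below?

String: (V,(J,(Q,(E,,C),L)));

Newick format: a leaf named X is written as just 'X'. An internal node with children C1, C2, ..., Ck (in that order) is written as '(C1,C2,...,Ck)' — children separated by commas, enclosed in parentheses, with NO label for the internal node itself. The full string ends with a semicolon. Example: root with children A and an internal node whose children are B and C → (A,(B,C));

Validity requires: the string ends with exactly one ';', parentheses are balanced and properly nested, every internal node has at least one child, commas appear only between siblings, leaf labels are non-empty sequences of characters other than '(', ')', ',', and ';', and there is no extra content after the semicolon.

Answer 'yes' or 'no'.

Answer: no

Derivation:
Input: (V,(J,(Q,(E,,C),L)));
Paren balance: 4 '(' vs 4 ')' OK
Ends with single ';': True
Full parse: FAILS (empty leaf label at pos 12)
Valid: False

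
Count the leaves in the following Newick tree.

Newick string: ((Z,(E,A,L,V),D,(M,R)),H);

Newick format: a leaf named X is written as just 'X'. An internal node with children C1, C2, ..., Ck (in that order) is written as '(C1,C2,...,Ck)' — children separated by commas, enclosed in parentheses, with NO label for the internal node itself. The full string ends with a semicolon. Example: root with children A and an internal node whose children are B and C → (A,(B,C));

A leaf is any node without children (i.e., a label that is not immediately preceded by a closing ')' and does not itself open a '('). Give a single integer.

Newick: ((Z,(E,A,L,V),D,(M,R)),H);
Scan left-to-right; a leaf is any maximal label run not followed by '(':
  pos 2: leaf 'Z' → count = 1
  pos 5: leaf 'E' → count = 2
  pos 7: leaf 'A' → count = 3
  pos 9: leaf 'L' → count = 4
  pos 11: leaf 'V' → count = 5
  pos 14: leaf 'D' → count = 6
  pos 17: leaf 'M' → count = 7
  pos 19: leaf 'R' → count = 8
  pos 23: leaf 'H' → count = 9
Total leaves: 9

Answer: 9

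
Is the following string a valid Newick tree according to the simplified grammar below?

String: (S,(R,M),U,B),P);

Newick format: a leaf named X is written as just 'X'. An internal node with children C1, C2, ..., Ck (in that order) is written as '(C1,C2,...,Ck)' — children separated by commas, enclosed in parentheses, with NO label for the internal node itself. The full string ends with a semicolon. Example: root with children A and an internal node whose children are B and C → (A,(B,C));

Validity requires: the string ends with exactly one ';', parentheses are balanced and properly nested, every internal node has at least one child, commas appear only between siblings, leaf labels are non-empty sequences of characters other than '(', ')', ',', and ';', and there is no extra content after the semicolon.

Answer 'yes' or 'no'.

Answer: no

Derivation:
Input: (S,(R,M),U,B),P);
Paren balance: 2 '(' vs 3 ')' MISMATCH
Ends with single ';': True
Full parse: FAILS (extra content after tree at pos 13)
Valid: False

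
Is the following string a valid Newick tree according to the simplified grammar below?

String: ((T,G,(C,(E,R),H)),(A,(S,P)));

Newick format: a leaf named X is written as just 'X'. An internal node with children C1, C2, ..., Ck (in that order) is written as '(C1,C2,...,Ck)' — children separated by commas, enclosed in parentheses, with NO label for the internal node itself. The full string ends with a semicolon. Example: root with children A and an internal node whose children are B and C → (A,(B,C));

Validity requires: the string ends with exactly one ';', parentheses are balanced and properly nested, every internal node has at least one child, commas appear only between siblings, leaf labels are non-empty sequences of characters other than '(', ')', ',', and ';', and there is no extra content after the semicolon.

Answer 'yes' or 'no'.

Answer: yes

Derivation:
Input: ((T,G,(C,(E,R),H)),(A,(S,P)));
Paren balance: 6 '(' vs 6 ')' OK
Ends with single ';': True
Full parse: OK
Valid: True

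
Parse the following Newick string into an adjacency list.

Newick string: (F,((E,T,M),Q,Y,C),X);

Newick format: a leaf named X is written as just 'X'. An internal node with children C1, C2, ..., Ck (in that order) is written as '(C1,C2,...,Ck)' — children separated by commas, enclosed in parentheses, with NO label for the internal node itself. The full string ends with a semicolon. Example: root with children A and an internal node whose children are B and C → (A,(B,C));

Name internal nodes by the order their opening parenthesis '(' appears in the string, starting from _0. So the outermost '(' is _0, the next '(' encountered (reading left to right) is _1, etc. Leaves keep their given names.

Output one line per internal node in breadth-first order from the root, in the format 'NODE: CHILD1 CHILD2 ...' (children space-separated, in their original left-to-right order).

Answer: _0: F _1 X
_1: _2 Q Y C
_2: E T M

Derivation:
Input: (F,((E,T,M),Q,Y,C),X);
Scanning left-to-right, naming '(' by encounter order:
  pos 0: '(' -> open internal node _0 (depth 1)
  pos 3: '(' -> open internal node _1 (depth 2)
  pos 4: '(' -> open internal node _2 (depth 3)
  pos 10: ')' -> close internal node _2 (now at depth 2)
  pos 17: ')' -> close internal node _1 (now at depth 1)
  pos 20: ')' -> close internal node _0 (now at depth 0)
Total internal nodes: 3
BFS adjacency from root:
  _0: F _1 X
  _1: _2 Q Y C
  _2: E T M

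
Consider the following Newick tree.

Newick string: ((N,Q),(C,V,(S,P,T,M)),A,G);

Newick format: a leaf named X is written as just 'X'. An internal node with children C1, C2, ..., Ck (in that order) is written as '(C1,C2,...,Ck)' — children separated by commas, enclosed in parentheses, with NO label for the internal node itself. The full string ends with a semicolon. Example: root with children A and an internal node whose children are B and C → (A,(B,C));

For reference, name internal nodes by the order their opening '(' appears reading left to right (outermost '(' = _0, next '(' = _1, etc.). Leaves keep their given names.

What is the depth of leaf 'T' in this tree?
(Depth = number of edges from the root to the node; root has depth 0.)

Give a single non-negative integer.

Newick: ((N,Q),(C,V,(S,P,T,M)),A,G);
Naming internals by '(' encounter order: outermost '(' = _0, next = _1, ...
Query node: T
Path from root: _0 -> _2 -> _3 -> T
Depth of T: 3 (number of edges from root)

Answer: 3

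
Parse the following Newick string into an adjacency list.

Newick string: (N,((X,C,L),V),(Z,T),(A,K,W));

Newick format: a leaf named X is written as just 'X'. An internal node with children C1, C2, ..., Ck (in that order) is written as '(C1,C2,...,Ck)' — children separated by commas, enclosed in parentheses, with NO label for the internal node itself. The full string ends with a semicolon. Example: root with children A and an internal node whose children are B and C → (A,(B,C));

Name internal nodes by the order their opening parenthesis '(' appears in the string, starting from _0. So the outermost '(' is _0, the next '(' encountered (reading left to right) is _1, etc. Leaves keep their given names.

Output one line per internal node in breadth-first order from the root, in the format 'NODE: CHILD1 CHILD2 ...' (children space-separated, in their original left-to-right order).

Answer: _0: N _1 _3 _4
_1: _2 V
_3: Z T
_4: A K W
_2: X C L

Derivation:
Input: (N,((X,C,L),V),(Z,T),(A,K,W));
Scanning left-to-right, naming '(' by encounter order:
  pos 0: '(' -> open internal node _0 (depth 1)
  pos 3: '(' -> open internal node _1 (depth 2)
  pos 4: '(' -> open internal node _2 (depth 3)
  pos 10: ')' -> close internal node _2 (now at depth 2)
  pos 13: ')' -> close internal node _1 (now at depth 1)
  pos 15: '(' -> open internal node _3 (depth 2)
  pos 19: ')' -> close internal node _3 (now at depth 1)
  pos 21: '(' -> open internal node _4 (depth 2)
  pos 27: ')' -> close internal node _4 (now at depth 1)
  pos 28: ')' -> close internal node _0 (now at depth 0)
Total internal nodes: 5
BFS adjacency from root:
  _0: N _1 _3 _4
  _1: _2 V
  _3: Z T
  _4: A K W
  _2: X C L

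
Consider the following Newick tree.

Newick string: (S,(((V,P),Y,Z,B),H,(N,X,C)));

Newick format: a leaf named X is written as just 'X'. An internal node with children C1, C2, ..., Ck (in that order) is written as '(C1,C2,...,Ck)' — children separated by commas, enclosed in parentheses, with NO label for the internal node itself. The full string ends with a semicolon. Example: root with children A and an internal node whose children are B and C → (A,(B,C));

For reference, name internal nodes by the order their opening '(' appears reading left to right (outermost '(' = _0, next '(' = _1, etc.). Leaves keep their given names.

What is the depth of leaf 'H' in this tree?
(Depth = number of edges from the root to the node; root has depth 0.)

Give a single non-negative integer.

Answer: 2

Derivation:
Newick: (S,(((V,P),Y,Z,B),H,(N,X,C)));
Naming internals by '(' encounter order: outermost '(' = _0, next = _1, ...
Query node: H
Path from root: _0 -> _1 -> H
Depth of H: 2 (number of edges from root)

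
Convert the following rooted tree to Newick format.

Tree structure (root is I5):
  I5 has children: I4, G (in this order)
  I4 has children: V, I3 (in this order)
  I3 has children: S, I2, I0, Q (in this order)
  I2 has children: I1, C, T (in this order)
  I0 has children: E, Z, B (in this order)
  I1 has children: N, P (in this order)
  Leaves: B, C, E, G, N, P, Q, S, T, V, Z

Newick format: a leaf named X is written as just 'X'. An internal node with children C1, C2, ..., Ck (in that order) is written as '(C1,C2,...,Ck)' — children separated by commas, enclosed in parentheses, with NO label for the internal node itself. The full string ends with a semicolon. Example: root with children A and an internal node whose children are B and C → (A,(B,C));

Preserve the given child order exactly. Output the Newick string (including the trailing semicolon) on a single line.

Answer: ((V,(S,((N,P),C,T),(E,Z,B),Q)),G);

Derivation:
internal I5 with children ['I4', 'G']
  internal I4 with children ['V', 'I3']
    leaf 'V' → 'V'
    internal I3 with children ['S', 'I2', 'I0', 'Q']
      leaf 'S' → 'S'
      internal I2 with children ['I1', 'C', 'T']
        internal I1 with children ['N', 'P']
          leaf 'N' → 'N'
          leaf 'P' → 'P'
        → '(N,P)'
        leaf 'C' → 'C'
        leaf 'T' → 'T'
      → '((N,P),C,T)'
      internal I0 with children ['E', 'Z', 'B']
        leaf 'E' → 'E'
        leaf 'Z' → 'Z'
        leaf 'B' → 'B'
      → '(E,Z,B)'
      leaf 'Q' → 'Q'
    → '(S,((N,P),C,T),(E,Z,B),Q)'
  → '(V,(S,((N,P),C,T),(E,Z,B),Q))'
  leaf 'G' → 'G'
→ '((V,(S,((N,P),C,T),(E,Z,B),Q)),G)'
Final: ((V,(S,((N,P),C,T),(E,Z,B),Q)),G);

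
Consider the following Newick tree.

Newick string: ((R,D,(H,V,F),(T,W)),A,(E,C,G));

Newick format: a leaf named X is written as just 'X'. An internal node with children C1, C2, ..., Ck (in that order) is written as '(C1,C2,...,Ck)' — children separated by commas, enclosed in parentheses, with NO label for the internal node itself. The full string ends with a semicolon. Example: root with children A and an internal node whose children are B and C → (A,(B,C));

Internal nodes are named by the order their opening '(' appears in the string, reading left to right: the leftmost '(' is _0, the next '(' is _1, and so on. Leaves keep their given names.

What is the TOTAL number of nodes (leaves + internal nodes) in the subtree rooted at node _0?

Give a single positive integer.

Newick: ((R,D,(H,V,F),(T,W)),A,(E,C,G));
Locate _0: it is the '(' at position 0 (the 1st '(' reading left to right).
Query: subtree rooted at _0
_0: subtree_size = 1 + 15
  _1: subtree_size = 1 + 9
    R: subtree_size = 1 + 0
    D: subtree_size = 1 + 0
    _2: subtree_size = 1 + 3
      H: subtree_size = 1 + 0
      V: subtree_size = 1 + 0
      F: subtree_size = 1 + 0
    _3: subtree_size = 1 + 2
      T: subtree_size = 1 + 0
      W: subtree_size = 1 + 0
  A: subtree_size = 1 + 0
  _4: subtree_size = 1 + 3
    E: subtree_size = 1 + 0
    C: subtree_size = 1 + 0
    G: subtree_size = 1 + 0
Total subtree size of _0: 16

Answer: 16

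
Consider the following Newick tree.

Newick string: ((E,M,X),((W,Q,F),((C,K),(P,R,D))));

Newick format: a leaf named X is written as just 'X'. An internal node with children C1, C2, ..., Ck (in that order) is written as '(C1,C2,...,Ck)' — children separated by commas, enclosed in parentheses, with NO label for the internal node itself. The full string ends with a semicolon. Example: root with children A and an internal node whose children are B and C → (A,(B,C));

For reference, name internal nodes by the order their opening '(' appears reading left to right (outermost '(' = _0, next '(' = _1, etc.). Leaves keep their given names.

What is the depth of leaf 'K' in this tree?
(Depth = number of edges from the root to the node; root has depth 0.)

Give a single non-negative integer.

Newick: ((E,M,X),((W,Q,F),((C,K),(P,R,D))));
Naming internals by '(' encounter order: outermost '(' = _0, next = _1, ...
Query node: K
Path from root: _0 -> _2 -> _4 -> _5 -> K
Depth of K: 4 (number of edges from root)

Answer: 4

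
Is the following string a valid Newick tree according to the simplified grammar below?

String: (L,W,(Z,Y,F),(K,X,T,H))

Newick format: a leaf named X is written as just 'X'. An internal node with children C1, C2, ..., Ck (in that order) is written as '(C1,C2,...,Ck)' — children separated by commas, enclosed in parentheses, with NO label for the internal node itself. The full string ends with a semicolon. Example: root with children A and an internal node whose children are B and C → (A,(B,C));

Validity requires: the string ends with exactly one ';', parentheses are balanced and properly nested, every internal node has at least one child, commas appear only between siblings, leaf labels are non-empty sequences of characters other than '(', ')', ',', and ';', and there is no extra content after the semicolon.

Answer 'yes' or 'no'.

Input: (L,W,(Z,Y,F),(K,X,T,H))
Paren balance: 3 '(' vs 3 ')' OK
Ends with single ';': False
Full parse: FAILS (must end with ;)
Valid: False

Answer: no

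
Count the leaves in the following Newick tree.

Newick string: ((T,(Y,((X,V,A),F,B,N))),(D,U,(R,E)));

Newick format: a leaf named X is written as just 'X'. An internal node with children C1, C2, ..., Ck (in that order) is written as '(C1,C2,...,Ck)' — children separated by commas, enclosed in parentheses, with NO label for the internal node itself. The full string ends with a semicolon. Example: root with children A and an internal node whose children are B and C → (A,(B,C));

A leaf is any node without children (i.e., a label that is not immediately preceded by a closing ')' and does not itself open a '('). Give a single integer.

Newick: ((T,(Y,((X,V,A),F,B,N))),(D,U,(R,E)));
Scan left-to-right; a leaf is any maximal label run not followed by '(':
  pos 2: leaf 'T' → count = 1
  pos 5: leaf 'Y' → count = 2
  pos 9: leaf 'X' → count = 3
  pos 11: leaf 'V' → count = 4
  pos 13: leaf 'A' → count = 5
  pos 16: leaf 'F' → count = 6
  pos 18: leaf 'B' → count = 7
  pos 20: leaf 'N' → count = 8
  pos 26: leaf 'D' → count = 9
  pos 28: leaf 'U' → count = 10
  pos 31: leaf 'R' → count = 11
  pos 33: leaf 'E' → count = 12
Total leaves: 12

Answer: 12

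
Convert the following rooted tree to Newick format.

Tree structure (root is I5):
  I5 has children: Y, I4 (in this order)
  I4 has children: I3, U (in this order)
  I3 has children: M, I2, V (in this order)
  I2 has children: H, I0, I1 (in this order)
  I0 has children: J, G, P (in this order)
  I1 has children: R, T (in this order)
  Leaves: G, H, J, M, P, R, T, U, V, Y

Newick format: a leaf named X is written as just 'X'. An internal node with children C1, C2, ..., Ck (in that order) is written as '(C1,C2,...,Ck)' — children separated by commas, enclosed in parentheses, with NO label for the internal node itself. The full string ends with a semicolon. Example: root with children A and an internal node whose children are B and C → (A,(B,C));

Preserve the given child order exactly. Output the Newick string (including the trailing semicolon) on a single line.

internal I5 with children ['Y', 'I4']
  leaf 'Y' → 'Y'
  internal I4 with children ['I3', 'U']
    internal I3 with children ['M', 'I2', 'V']
      leaf 'M' → 'M'
      internal I2 with children ['H', 'I0', 'I1']
        leaf 'H' → 'H'
        internal I0 with children ['J', 'G', 'P']
          leaf 'J' → 'J'
          leaf 'G' → 'G'
          leaf 'P' → 'P'
        → '(J,G,P)'
        internal I1 with children ['R', 'T']
          leaf 'R' → 'R'
          leaf 'T' → 'T'
        → '(R,T)'
      → '(H,(J,G,P),(R,T))'
      leaf 'V' → 'V'
    → '(M,(H,(J,G,P),(R,T)),V)'
    leaf 'U' → 'U'
  → '((M,(H,(J,G,P),(R,T)),V),U)'
→ '(Y,((M,(H,(J,G,P),(R,T)),V),U))'
Final: (Y,((M,(H,(J,G,P),(R,T)),V),U));

Answer: (Y,((M,(H,(J,G,P),(R,T)),V),U));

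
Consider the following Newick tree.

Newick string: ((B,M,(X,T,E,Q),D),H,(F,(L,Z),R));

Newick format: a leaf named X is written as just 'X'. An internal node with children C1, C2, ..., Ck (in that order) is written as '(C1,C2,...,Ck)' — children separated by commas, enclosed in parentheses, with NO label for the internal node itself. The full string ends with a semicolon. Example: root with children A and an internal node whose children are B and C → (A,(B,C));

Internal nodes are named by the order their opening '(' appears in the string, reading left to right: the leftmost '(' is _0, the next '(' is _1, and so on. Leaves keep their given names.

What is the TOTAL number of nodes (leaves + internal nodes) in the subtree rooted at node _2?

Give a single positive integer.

Answer: 5

Derivation:
Newick: ((B,M,(X,T,E,Q),D),H,(F,(L,Z),R));
Locate _2: it is the '(' at position 6 (the 3rd '(' reading left to right).
Query: subtree rooted at _2
_2: subtree_size = 1 + 4
  X: subtree_size = 1 + 0
  T: subtree_size = 1 + 0
  E: subtree_size = 1 + 0
  Q: subtree_size = 1 + 0
Total subtree size of _2: 5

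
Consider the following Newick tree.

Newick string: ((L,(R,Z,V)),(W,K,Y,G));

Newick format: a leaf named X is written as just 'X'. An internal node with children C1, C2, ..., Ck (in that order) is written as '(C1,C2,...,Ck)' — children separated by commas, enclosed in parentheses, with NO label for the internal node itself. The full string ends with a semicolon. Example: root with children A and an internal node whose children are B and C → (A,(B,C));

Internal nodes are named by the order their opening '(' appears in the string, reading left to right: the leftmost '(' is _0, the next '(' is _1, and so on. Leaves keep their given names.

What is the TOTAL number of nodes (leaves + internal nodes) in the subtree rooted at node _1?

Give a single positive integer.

Newick: ((L,(R,Z,V)),(W,K,Y,G));
Locate _1: it is the '(' at position 1 (the 2nd '(' reading left to right).
Query: subtree rooted at _1
_1: subtree_size = 1 + 5
  L: subtree_size = 1 + 0
  _2: subtree_size = 1 + 3
    R: subtree_size = 1 + 0
    Z: subtree_size = 1 + 0
    V: subtree_size = 1 + 0
Total subtree size of _1: 6

Answer: 6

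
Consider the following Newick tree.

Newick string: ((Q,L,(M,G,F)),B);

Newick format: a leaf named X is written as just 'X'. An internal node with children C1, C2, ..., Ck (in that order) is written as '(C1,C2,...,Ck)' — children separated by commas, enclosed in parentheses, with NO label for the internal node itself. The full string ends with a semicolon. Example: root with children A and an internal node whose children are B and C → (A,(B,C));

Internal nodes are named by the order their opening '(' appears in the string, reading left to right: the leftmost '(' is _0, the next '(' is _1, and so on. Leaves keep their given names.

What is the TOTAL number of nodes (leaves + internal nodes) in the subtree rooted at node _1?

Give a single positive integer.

Answer: 7

Derivation:
Newick: ((Q,L,(M,G,F)),B);
Locate _1: it is the '(' at position 1 (the 2nd '(' reading left to right).
Query: subtree rooted at _1
_1: subtree_size = 1 + 6
  Q: subtree_size = 1 + 0
  L: subtree_size = 1 + 0
  _2: subtree_size = 1 + 3
    M: subtree_size = 1 + 0
    G: subtree_size = 1 + 0
    F: subtree_size = 1 + 0
Total subtree size of _1: 7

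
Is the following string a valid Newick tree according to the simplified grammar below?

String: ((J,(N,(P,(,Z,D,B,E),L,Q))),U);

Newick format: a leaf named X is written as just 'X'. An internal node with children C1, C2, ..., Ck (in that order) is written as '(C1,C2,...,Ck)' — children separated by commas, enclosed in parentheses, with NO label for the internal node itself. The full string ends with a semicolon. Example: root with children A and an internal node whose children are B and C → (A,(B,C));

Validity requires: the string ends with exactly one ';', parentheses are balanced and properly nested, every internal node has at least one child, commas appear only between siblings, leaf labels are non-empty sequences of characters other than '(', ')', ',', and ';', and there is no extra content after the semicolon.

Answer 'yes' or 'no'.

Answer: no

Derivation:
Input: ((J,(N,(P,(,Z,D,B,E),L,Q))),U);
Paren balance: 5 '(' vs 5 ')' OK
Ends with single ';': True
Full parse: FAILS (empty leaf label at pos 11)
Valid: False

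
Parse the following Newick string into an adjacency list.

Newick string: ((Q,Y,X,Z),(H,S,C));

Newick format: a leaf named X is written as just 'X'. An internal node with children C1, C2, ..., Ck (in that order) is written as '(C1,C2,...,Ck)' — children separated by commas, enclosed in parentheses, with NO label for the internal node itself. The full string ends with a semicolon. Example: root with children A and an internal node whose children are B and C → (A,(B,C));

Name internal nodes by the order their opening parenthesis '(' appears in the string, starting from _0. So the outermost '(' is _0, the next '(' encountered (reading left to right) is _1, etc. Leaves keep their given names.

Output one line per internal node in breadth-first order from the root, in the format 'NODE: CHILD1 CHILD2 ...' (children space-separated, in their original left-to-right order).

Answer: _0: _1 _2
_1: Q Y X Z
_2: H S C

Derivation:
Input: ((Q,Y,X,Z),(H,S,C));
Scanning left-to-right, naming '(' by encounter order:
  pos 0: '(' -> open internal node _0 (depth 1)
  pos 1: '(' -> open internal node _1 (depth 2)
  pos 9: ')' -> close internal node _1 (now at depth 1)
  pos 11: '(' -> open internal node _2 (depth 2)
  pos 17: ')' -> close internal node _2 (now at depth 1)
  pos 18: ')' -> close internal node _0 (now at depth 0)
Total internal nodes: 3
BFS adjacency from root:
  _0: _1 _2
  _1: Q Y X Z
  _2: H S C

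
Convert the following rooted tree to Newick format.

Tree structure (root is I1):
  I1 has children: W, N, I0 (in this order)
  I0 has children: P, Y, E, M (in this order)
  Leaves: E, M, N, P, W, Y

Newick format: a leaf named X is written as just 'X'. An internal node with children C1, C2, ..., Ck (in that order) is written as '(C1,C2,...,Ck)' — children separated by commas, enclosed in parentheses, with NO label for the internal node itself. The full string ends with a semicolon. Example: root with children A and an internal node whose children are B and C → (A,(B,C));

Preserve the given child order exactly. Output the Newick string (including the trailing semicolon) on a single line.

internal I1 with children ['W', 'N', 'I0']
  leaf 'W' → 'W'
  leaf 'N' → 'N'
  internal I0 with children ['P', 'Y', 'E', 'M']
    leaf 'P' → 'P'
    leaf 'Y' → 'Y'
    leaf 'E' → 'E'
    leaf 'M' → 'M'
  → '(P,Y,E,M)'
→ '(W,N,(P,Y,E,M))'
Final: (W,N,(P,Y,E,M));

Answer: (W,N,(P,Y,E,M));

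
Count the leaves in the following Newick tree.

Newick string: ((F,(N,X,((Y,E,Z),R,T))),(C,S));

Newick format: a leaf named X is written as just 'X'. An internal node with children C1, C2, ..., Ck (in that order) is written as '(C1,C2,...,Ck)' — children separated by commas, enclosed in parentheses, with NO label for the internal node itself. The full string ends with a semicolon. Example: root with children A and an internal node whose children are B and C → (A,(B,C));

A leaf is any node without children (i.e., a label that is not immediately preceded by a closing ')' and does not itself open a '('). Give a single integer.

Newick: ((F,(N,X,((Y,E,Z),R,T))),(C,S));
Scan left-to-right; a leaf is any maximal label run not followed by '(':
  pos 2: leaf 'F' → count = 1
  pos 5: leaf 'N' → count = 2
  pos 7: leaf 'X' → count = 3
  pos 11: leaf 'Y' → count = 4
  pos 13: leaf 'E' → count = 5
  pos 15: leaf 'Z' → count = 6
  pos 18: leaf 'R' → count = 7
  pos 20: leaf 'T' → count = 8
  pos 26: leaf 'C' → count = 9
  pos 28: leaf 'S' → count = 10
Total leaves: 10

Answer: 10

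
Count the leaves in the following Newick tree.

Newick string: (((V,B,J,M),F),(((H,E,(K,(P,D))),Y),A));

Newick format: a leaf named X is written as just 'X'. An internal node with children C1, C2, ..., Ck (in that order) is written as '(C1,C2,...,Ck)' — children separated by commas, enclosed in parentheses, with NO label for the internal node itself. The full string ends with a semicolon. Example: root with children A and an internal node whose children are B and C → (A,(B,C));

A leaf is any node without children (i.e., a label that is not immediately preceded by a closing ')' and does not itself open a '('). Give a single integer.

Answer: 12

Derivation:
Newick: (((V,B,J,M),F),(((H,E,(K,(P,D))),Y),A));
Scan left-to-right; a leaf is any maximal label run not followed by '(':
  pos 3: leaf 'V' → count = 1
  pos 5: leaf 'B' → count = 2
  pos 7: leaf 'J' → count = 3
  pos 9: leaf 'M' → count = 4
  pos 12: leaf 'F' → count = 5
  pos 18: leaf 'H' → count = 6
  pos 20: leaf 'E' → count = 7
  pos 23: leaf 'K' → count = 8
  pos 26: leaf 'P' → count = 9
  pos 28: leaf 'D' → count = 10
  pos 33: leaf 'Y' → count = 11
  pos 36: leaf 'A' → count = 12
Total leaves: 12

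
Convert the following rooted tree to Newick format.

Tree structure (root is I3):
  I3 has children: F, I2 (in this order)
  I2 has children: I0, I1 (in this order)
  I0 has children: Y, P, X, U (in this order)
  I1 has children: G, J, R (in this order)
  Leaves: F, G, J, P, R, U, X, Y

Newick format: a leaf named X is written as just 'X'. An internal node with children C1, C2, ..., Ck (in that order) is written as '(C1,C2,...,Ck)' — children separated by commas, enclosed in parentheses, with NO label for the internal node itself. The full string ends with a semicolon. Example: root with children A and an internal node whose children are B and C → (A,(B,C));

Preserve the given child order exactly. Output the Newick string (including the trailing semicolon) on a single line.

internal I3 with children ['F', 'I2']
  leaf 'F' → 'F'
  internal I2 with children ['I0', 'I1']
    internal I0 with children ['Y', 'P', 'X', 'U']
      leaf 'Y' → 'Y'
      leaf 'P' → 'P'
      leaf 'X' → 'X'
      leaf 'U' → 'U'
    → '(Y,P,X,U)'
    internal I1 with children ['G', 'J', 'R']
      leaf 'G' → 'G'
      leaf 'J' → 'J'
      leaf 'R' → 'R'
    → '(G,J,R)'
  → '((Y,P,X,U),(G,J,R))'
→ '(F,((Y,P,X,U),(G,J,R)))'
Final: (F,((Y,P,X,U),(G,J,R)));

Answer: (F,((Y,P,X,U),(G,J,R)));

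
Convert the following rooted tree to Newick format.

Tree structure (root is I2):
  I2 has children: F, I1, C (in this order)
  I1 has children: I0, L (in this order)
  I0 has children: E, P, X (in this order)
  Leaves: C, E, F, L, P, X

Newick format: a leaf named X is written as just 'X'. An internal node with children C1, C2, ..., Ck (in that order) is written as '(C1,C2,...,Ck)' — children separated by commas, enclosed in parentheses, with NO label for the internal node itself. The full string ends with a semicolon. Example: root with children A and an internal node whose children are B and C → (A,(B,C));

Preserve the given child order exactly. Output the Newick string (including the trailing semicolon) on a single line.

Answer: (F,((E,P,X),L),C);

Derivation:
internal I2 with children ['F', 'I1', 'C']
  leaf 'F' → 'F'
  internal I1 with children ['I0', 'L']
    internal I0 with children ['E', 'P', 'X']
      leaf 'E' → 'E'
      leaf 'P' → 'P'
      leaf 'X' → 'X'
    → '(E,P,X)'
    leaf 'L' → 'L'
  → '((E,P,X),L)'
  leaf 'C' → 'C'
→ '(F,((E,P,X),L),C)'
Final: (F,((E,P,X),L),C);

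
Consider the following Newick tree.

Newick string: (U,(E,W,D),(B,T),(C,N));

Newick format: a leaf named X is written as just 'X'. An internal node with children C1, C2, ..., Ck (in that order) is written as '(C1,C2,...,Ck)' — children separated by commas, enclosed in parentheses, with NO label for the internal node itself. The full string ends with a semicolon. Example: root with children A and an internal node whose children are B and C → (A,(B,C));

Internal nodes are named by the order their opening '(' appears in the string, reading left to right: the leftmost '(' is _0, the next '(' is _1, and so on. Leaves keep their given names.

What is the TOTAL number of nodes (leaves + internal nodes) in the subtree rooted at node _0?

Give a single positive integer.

Answer: 12

Derivation:
Newick: (U,(E,W,D),(B,T),(C,N));
Locate _0: it is the '(' at position 0 (the 1st '(' reading left to right).
Query: subtree rooted at _0
_0: subtree_size = 1 + 11
  U: subtree_size = 1 + 0
  _1: subtree_size = 1 + 3
    E: subtree_size = 1 + 0
    W: subtree_size = 1 + 0
    D: subtree_size = 1 + 0
  _2: subtree_size = 1 + 2
    B: subtree_size = 1 + 0
    T: subtree_size = 1 + 0
  _3: subtree_size = 1 + 2
    C: subtree_size = 1 + 0
    N: subtree_size = 1 + 0
Total subtree size of _0: 12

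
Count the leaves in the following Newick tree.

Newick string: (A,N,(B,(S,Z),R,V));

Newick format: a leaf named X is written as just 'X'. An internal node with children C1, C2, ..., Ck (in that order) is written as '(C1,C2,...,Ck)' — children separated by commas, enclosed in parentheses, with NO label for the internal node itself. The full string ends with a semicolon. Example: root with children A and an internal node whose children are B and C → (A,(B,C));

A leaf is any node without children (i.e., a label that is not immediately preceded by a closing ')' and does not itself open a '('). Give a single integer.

Answer: 7

Derivation:
Newick: (A,N,(B,(S,Z),R,V));
Scan left-to-right; a leaf is any maximal label run not followed by '(':
  pos 1: leaf 'A' → count = 1
  pos 3: leaf 'N' → count = 2
  pos 6: leaf 'B' → count = 3
  pos 9: leaf 'S' → count = 4
  pos 11: leaf 'Z' → count = 5
  pos 14: leaf 'R' → count = 6
  pos 16: leaf 'V' → count = 7
Total leaves: 7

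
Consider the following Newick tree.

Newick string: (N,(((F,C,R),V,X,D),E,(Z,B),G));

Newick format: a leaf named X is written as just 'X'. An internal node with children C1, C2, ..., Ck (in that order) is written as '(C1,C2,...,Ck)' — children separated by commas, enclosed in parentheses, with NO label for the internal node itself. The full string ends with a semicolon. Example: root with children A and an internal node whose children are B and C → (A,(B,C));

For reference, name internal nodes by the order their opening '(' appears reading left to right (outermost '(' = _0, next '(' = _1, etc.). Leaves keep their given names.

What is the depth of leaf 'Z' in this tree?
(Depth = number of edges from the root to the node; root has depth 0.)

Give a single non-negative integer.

Answer: 3

Derivation:
Newick: (N,(((F,C,R),V,X,D),E,(Z,B),G));
Naming internals by '(' encounter order: outermost '(' = _0, next = _1, ...
Query node: Z
Path from root: _0 -> _1 -> _4 -> Z
Depth of Z: 3 (number of edges from root)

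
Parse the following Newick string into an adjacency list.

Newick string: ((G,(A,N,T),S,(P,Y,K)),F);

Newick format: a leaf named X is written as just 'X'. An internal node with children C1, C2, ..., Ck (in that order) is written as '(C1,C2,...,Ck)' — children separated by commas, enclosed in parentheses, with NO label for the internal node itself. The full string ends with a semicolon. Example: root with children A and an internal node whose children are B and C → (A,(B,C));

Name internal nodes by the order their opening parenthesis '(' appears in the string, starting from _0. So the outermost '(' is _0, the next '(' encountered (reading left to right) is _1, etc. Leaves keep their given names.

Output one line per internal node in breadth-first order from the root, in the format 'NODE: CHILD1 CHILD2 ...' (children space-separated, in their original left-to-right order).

Input: ((G,(A,N,T),S,(P,Y,K)),F);
Scanning left-to-right, naming '(' by encounter order:
  pos 0: '(' -> open internal node _0 (depth 1)
  pos 1: '(' -> open internal node _1 (depth 2)
  pos 4: '(' -> open internal node _2 (depth 3)
  pos 10: ')' -> close internal node _2 (now at depth 2)
  pos 14: '(' -> open internal node _3 (depth 3)
  pos 20: ')' -> close internal node _3 (now at depth 2)
  pos 21: ')' -> close internal node _1 (now at depth 1)
  pos 24: ')' -> close internal node _0 (now at depth 0)
Total internal nodes: 4
BFS adjacency from root:
  _0: _1 F
  _1: G _2 S _3
  _2: A N T
  _3: P Y K

Answer: _0: _1 F
_1: G _2 S _3
_2: A N T
_3: P Y K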